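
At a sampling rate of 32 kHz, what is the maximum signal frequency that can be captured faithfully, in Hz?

Nyquist frequency = sample rate / 2 = 32,000 / 2 = 16,000 Hz.

16,000 Hz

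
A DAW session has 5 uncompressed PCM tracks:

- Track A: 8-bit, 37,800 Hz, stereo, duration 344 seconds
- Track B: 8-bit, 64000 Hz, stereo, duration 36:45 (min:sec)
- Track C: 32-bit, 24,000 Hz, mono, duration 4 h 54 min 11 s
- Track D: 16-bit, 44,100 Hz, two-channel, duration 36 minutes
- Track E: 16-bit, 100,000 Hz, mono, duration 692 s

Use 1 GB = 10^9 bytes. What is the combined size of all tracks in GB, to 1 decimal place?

2.5 GB

Track A: 37,800 × 344 × 1 × 2 = 26,006,400 bytes.
Track B: 36:45 (min:sec) = 2,205 s; 64,000 × 2,205 × 1 × 2 = 282,240,000 bytes.
Track C: 4 h 54 min 11 s = 17,651 s; 24,000 × 17,651 × 4 × 1 = 1,694,496,000 bytes.
Track D: 36 minutes = 2,160 s; 44,100 × 2,160 × 2 × 2 = 381,024,000 bytes.
Track E: 100,000 × 692 × 2 × 1 = 138,400,000 bytes.
Total = 2,522,166,400 bytes = 2.5 GB.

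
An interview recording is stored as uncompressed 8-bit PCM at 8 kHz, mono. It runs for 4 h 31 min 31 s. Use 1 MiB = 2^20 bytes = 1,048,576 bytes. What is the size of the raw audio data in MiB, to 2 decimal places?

124.29 MiB

Duration = 4 h 31 min 31 s = 16,291 s.
Bytes = 8,000 samples/s × 16,291 s × 1 bytes/sample × 1 ch = 130,328,000 bytes.
130,328,000 / 1,048,576 = 124.29 MiB.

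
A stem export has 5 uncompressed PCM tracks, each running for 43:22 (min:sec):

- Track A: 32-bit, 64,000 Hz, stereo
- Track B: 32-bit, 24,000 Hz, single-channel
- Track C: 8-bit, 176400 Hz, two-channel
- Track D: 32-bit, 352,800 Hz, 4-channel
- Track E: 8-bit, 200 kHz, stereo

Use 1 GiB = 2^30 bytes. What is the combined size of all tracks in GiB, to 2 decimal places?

43:22 (min:sec) = 2,602 s.
Track A: 64,000 × 2,602 × 4 × 2 = 1,332,224,000 bytes.
Track B: 24,000 × 2,602 × 4 × 1 = 249,792,000 bytes.
Track C: 176,400 × 2,602 × 1 × 2 = 917,985,600 bytes.
Track D: 352,800 × 2,602 × 4 × 4 = 14,687,769,600 bytes.
Track E: 200,000 × 2,602 × 1 × 2 = 1,040,800,000 bytes.
Total = 18,228,571,200 bytes = 16.98 GiB.

16.98 GiB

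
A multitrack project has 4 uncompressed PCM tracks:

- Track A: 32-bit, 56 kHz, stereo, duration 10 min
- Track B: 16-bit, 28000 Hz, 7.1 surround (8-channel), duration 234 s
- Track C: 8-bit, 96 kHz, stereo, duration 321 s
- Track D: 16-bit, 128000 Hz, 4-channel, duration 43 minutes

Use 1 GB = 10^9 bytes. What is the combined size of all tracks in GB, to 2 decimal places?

3.08 GB

Track A: 10 min = 600 s; 56,000 × 600 × 4 × 2 = 268,800,000 bytes.
Track B: 28,000 × 234 × 2 × 8 = 104,832,000 bytes.
Track C: 96,000 × 321 × 1 × 2 = 61,632,000 bytes.
Track D: 43 minutes = 2,580 s; 128,000 × 2,580 × 2 × 4 = 2,641,920,000 bytes.
Total = 3,077,184,000 bytes = 3.08 GB.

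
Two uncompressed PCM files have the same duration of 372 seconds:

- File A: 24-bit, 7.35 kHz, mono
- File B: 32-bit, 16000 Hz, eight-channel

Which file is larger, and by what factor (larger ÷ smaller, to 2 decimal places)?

File B, by a factor of 23.22

File A: 7,350 × 3 × 1 = 22,050 bytes/s.
File B: 16,000 × 4 × 8 = 512,000 bytes/s.
File B is larger; ratio = 190,464,000 / 8,202,600 = 23.22.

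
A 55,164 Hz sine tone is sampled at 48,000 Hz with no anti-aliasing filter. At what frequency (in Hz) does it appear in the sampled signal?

Nyquist = 48,000/2 = 24,000 Hz; 55,164 Hz exceeds it.
Alias = |55,164 − 1×48,000| = |55,164 − 48,000| = 7,164 Hz.

7,164 Hz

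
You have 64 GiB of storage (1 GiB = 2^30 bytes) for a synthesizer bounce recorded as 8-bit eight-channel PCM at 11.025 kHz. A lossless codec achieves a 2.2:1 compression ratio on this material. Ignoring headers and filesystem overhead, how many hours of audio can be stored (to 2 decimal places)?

476.14 hours

Uncompressed byte rate = 11,025 × 1 × 8 = 88,200 bytes/s.
After 2.2:1 compression, effective rate ≈ 40090.91 bytes/s.
Capacity = 64 × 1,073,741,824 = 68,719,476,736 bytes.
68,719,476,736 / effective rate ≈ 1714091.26 s → 476.14 hours.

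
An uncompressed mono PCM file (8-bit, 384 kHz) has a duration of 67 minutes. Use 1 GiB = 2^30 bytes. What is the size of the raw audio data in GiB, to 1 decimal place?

Duration = 67 minutes = 4,020 s.
Bytes = 384,000 samples/s × 4,020 s × 1 bytes/sample × 1 ch = 1,543,680,000 bytes.
1,543,680,000 / 1,073,741,824 = 1.4 GiB.

1.4 GiB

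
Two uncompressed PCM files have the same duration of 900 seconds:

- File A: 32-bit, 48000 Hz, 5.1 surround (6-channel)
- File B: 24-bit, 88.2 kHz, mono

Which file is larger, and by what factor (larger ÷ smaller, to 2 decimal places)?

File A: 48,000 × 4 × 6 = 1,152,000 bytes/s.
File B: 88,200 × 3 × 1 = 264,600 bytes/s.
File A is larger; ratio = 1,036,800,000 / 238,140,000 = 4.35.

File A, by a factor of 4.35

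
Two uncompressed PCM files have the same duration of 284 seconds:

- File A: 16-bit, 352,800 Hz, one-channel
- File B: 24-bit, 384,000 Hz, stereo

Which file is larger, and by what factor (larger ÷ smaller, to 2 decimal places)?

File A: 352,800 × 2 × 1 = 705,600 bytes/s.
File B: 384,000 × 3 × 2 = 2,304,000 bytes/s.
File B is larger; ratio = 654,336,000 / 200,390,400 = 3.27.

File B, by a factor of 3.27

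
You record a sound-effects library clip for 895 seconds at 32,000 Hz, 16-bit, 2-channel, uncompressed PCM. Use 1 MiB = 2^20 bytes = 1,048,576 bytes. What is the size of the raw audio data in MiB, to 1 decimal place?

Bytes = 32,000 samples/s × 895 s × 2 bytes/sample × 2 ch = 114,560,000 bytes.
114,560,000 / 1,048,576 = 109.3 MiB.

109.3 MiB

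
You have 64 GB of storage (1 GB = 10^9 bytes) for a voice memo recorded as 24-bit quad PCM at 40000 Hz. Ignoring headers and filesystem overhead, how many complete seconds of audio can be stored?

133,333 seconds

Uncompressed byte rate = 40,000 × 3 × 4 = 480,000 bytes/s.
Capacity = 64 × 1,000,000,000 = 64,000,000,000 bytes.
64,000,000,000 / 480,000 ≈ 133333.33 s → 133,333 seconds.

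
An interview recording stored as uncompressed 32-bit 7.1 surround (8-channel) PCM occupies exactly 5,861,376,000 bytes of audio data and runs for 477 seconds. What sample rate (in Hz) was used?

384,000 Hz

Bytes = sample_rate × seconds × bytes_per_sample × channels.
sample_rate = 5,861,376,000 / (477 × 4 × 8) = 5,861,376,000 / 15,264 = 384,000 Hz.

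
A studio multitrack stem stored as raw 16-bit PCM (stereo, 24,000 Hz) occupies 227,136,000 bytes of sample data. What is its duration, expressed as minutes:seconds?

39:26

Byte rate = 24,000 × 2 × 2 = 96,000 bytes/s.
Duration = 227,136,000 / 96,000 = 2,366 s.
2,366 s = 39:26.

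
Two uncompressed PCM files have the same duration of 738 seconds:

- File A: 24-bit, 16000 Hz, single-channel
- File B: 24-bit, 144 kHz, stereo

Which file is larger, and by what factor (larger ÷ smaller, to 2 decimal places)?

File B, by a factor of 18.00

File A: 16,000 × 3 × 1 = 48,000 bytes/s.
File B: 144,000 × 3 × 2 = 864,000 bytes/s.
File B is larger; ratio = 637,632,000 / 35,424,000 = 18.00.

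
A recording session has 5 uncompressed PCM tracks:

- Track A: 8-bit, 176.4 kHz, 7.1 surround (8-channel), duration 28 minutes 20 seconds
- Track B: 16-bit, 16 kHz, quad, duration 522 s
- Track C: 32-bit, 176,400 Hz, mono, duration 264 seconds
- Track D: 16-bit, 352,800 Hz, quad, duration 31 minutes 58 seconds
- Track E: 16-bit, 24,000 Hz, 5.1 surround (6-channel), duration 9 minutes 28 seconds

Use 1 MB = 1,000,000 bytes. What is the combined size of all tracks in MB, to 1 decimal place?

Track A: 28 minutes 20 seconds = 1,700 s; 176,400 × 1,700 × 1 × 8 = 2,399,040,000 bytes.
Track B: 16,000 × 522 × 2 × 4 = 66,816,000 bytes.
Track C: 176,400 × 264 × 4 × 1 = 186,278,400 bytes.
Track D: 31 minutes 58 seconds = 1,918 s; 352,800 × 1,918 × 2 × 4 = 5,413,363,200 bytes.
Track E: 9 minutes 28 seconds = 568 s; 24,000 × 568 × 2 × 6 = 163,584,000 bytes.
Total = 8,229,081,600 bytes = 8229.1 MB.

8229.1 MB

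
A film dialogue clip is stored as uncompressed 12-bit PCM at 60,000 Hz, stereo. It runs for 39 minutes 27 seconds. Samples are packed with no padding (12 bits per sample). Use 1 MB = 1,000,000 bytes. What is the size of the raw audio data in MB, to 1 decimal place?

426.1 MB

Duration = 39 minutes 27 seconds = 2,367 s.
Bits = 60,000 × 2,367 × 12 × 2 = 3,408,480,000 bits = 426,060,000 bytes.
426,060,000 / 1,000,000 = 426.1 MB.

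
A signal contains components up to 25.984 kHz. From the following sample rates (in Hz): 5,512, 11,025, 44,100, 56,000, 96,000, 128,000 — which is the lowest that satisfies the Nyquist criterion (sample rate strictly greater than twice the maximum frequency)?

56,000 Hz

Need sample rate > 2 × 25,984 = 51,968 Hz.
Lowest listed rate above 51,968 Hz is 56,000 Hz.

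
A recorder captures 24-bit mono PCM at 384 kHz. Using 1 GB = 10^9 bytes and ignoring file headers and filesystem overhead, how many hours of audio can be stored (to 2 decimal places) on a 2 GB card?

0.48 hours

Uncompressed byte rate = 384,000 × 3 × 1 = 1,152,000 bytes/s.
Capacity = 2 × 1,000,000,000 = 2,000,000,000 bytes.
2,000,000,000 / 1,152,000 ≈ 1736.11 s → 0.48 hours.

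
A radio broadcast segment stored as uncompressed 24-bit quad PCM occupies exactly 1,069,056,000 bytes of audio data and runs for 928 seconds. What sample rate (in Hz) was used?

Bytes = sample_rate × seconds × bytes_per_sample × channels.
sample_rate = 1,069,056,000 / (928 × 3 × 4) = 1,069,056,000 / 11,136 = 96,000 Hz.

96,000 Hz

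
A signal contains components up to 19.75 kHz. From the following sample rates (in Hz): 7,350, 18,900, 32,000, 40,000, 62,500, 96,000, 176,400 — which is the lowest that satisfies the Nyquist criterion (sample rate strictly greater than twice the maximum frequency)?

Need sample rate > 2 × 19,750 = 39,500 Hz.
Lowest listed rate above 39,500 Hz is 40,000 Hz.

40,000 Hz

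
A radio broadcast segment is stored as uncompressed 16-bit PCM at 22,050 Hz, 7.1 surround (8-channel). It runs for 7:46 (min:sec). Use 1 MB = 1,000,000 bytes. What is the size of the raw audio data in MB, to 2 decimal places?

Duration = 7:46 (min:sec) = 466 s.
Bytes = 22,050 samples/s × 466 s × 2 bytes/sample × 8 ch = 164,404,800 bytes.
164,404,800 / 1,000,000 = 164.40 MB.

164.40 MB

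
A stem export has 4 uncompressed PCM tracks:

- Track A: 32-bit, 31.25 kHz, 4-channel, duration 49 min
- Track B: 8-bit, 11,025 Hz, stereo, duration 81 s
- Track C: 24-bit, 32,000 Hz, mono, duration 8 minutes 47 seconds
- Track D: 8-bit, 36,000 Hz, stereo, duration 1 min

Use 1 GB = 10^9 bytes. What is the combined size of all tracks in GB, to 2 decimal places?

1.53 GB

Track A: 49 min = 2,940 s; 31,250 × 2,940 × 4 × 4 = 1,470,000,000 bytes.
Track B: 11,025 × 81 × 1 × 2 = 1,786,050 bytes.
Track C: 8 minutes 47 seconds = 527 s; 32,000 × 527 × 3 × 1 = 50,592,000 bytes.
Track D: 1 min = 60 s; 36,000 × 60 × 1 × 2 = 4,320,000 bytes.
Total = 1,526,698,050 bytes = 1.53 GB.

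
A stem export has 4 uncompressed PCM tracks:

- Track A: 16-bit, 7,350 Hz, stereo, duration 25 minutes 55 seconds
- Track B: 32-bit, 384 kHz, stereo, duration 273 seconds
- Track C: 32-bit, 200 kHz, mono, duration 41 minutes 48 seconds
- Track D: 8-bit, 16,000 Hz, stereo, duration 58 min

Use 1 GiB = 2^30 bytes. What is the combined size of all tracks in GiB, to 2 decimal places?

Track A: 25 minutes 55 seconds = 1,555 s; 7,350 × 1,555 × 2 × 2 = 45,717,000 bytes.
Track B: 384,000 × 273 × 4 × 2 = 838,656,000 bytes.
Track C: 41 minutes 48 seconds = 2,508 s; 200,000 × 2,508 × 4 × 1 = 2,006,400,000 bytes.
Track D: 58 min = 3,480 s; 16,000 × 3,480 × 1 × 2 = 111,360,000 bytes.
Total = 3,002,133,000 bytes = 2.80 GiB.

2.80 GiB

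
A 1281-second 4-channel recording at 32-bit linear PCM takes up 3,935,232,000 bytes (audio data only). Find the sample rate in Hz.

Bytes = sample_rate × seconds × bytes_per_sample × channels.
sample_rate = 3,935,232,000 / (1,281 × 4 × 4) = 3,935,232,000 / 20,496 = 192,000 Hz.

192,000 Hz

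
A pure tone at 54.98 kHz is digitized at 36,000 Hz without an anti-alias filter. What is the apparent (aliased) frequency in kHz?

17.02 kHz

Nyquist = 36,000/2 = 18,000 Hz; 54,980 Hz exceeds it.
Alias = |54,980 − 2×36,000| = |54,980 − 72,000| = 17,020 Hz = 17.02 kHz.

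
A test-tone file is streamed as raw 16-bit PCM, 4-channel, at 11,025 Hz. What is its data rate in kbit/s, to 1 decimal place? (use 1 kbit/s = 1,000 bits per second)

705.6 kbit/s

Bit rate = 11,025 × 16 × 4 = 705,600 bits/s.
= 705.6 kbit/s.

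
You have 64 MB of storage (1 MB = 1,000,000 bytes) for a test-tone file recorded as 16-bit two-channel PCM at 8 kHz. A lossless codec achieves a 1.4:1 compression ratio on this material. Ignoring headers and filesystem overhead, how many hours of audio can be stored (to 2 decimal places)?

Uncompressed byte rate = 8,000 × 2 × 2 = 32,000 bytes/s.
After 1.4:1 compression, effective rate ≈ 22857.14 bytes/s.
Capacity = 64 × 1,000,000 = 64,000,000 bytes.
64,000,000 / effective rate ≈ 2800 s → 0.78 hours.

0.78 hours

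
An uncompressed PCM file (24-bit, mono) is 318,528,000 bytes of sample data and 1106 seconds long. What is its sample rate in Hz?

96,000 Hz

Bytes = sample_rate × seconds × bytes_per_sample × channels.
sample_rate = 318,528,000 / (1,106 × 3 × 1) = 318,528,000 / 3,318 = 96,000 Hz.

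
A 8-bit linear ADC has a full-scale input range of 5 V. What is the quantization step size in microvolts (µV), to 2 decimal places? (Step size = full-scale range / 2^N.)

5 V / 2^8 = 5 / 256 V = 19531.25 µV.

19531.25 µV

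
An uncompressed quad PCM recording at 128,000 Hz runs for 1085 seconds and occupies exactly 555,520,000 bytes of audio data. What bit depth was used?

8 bits

Bytes per sample = 555,520,000 / (128,000 × 1,085 × 4) = 555,520,000 / 555,520,000 = 1.
Bit depth = 1 × 8 = 8 bits.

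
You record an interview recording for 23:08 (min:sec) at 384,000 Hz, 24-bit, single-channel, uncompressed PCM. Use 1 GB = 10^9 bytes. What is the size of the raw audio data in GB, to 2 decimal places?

Duration = 23:08 (min:sec) = 1,388 s.
Bytes = 384,000 samples/s × 1,388 s × 3 bytes/sample × 1 ch = 1,598,976,000 bytes.
1,598,976,000 / 1,000,000,000 = 1.60 GB.

1.60 GB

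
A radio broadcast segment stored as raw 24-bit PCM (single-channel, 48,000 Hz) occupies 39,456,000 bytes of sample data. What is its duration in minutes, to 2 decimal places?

Byte rate = 48,000 × 3 × 1 = 144,000 bytes/s.
Duration = 39,456,000 / 144,000 = 274 s.
274 s / 60 = 4.57 minutes.

4.57 minutes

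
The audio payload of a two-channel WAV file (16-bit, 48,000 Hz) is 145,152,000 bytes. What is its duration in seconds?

Byte rate = 48,000 × 2 × 2 = 192,000 bytes/s.
Duration = 145,152,000 / 192,000 = 756 s.

756 seconds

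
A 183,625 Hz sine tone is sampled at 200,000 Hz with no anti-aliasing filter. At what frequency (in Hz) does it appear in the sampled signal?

Nyquist = 200,000/2 = 100,000 Hz; 183,625 Hz exceeds it.
Alias = |183,625 − 1×200,000| = |183,625 − 200,000| = 16,375 Hz.

16,375 Hz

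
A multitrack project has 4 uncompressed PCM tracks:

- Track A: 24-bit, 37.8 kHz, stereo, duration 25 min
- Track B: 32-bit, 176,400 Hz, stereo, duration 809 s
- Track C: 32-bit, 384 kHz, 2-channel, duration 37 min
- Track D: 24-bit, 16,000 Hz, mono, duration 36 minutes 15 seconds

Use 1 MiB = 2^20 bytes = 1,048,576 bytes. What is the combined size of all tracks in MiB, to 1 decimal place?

Track A: 25 min = 1,500 s; 37,800 × 1,500 × 3 × 2 = 340,200,000 bytes.
Track B: 176,400 × 809 × 4 × 2 = 1,141,660,800 bytes.
Track C: 37 min = 2,220 s; 384,000 × 2,220 × 4 × 2 = 6,819,840,000 bytes.
Track D: 36 minutes 15 seconds = 2,175 s; 16,000 × 2,175 × 3 × 1 = 104,400,000 bytes.
Total = 8,406,100,800 bytes = 8016.7 MiB.

8016.7 MiB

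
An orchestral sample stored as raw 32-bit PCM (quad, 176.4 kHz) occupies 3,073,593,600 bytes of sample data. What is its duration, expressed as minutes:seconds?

18:09

Byte rate = 176,400 × 4 × 4 = 2,822,400 bytes/s.
Duration = 3,073,593,600 / 2,822,400 = 1,089 s.
1,089 s = 18:09.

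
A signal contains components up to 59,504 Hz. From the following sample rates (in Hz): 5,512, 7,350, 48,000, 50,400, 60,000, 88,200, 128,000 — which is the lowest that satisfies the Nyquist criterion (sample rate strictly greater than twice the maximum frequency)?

128,000 Hz

Need sample rate > 2 × 59,504 = 119,008 Hz.
Lowest listed rate above 119,008 Hz is 128,000 Hz.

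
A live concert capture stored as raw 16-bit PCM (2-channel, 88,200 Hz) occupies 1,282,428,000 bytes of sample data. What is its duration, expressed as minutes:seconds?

60:35

Byte rate = 88,200 × 2 × 2 = 352,800 bytes/s.
Duration = 1,282,428,000 / 352,800 = 3,635 s.
3,635 s = 60:35.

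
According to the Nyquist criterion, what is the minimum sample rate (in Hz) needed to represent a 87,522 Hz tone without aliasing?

175,044 Hz

Minimum sample rate = 2 × 87,522 Hz = 175,044 Hz.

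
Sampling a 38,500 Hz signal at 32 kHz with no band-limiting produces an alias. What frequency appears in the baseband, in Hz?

Nyquist = 32,000/2 = 16,000 Hz; 38,500 Hz exceeds it.
Alias = |38,500 − 1×32,000| = |38,500 − 32,000| = 6,500 Hz.

6,500 Hz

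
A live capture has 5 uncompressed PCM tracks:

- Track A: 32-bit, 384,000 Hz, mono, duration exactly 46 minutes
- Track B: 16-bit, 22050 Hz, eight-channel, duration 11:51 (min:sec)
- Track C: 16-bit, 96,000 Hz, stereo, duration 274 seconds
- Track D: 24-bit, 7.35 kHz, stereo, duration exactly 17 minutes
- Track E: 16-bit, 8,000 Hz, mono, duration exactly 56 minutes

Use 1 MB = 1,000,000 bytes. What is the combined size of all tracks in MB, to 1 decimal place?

4694.2 MB

Track A: exactly 46 minutes = 2,760 s; 384,000 × 2,760 × 4 × 1 = 4,239,360,000 bytes.
Track B: 11:51 (min:sec) = 711 s; 22,050 × 711 × 2 × 8 = 250,840,800 bytes.
Track C: 96,000 × 274 × 2 × 2 = 105,216,000 bytes.
Track D: exactly 17 minutes = 1,020 s; 7,350 × 1,020 × 3 × 2 = 44,982,000 bytes.
Track E: exactly 56 minutes = 3,360 s; 8,000 × 3,360 × 2 × 1 = 53,760,000 bytes.
Total = 4,694,158,800 bytes = 4694.2 MB.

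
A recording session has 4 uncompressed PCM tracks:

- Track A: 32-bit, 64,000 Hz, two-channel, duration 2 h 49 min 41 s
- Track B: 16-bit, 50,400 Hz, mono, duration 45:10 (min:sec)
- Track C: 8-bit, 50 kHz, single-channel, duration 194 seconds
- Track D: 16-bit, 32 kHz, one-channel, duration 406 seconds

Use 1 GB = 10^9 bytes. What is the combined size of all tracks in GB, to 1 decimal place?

5.5 GB

Track A: 2 h 49 min 41 s = 10,181 s; 64,000 × 10,181 × 4 × 2 = 5,212,672,000 bytes.
Track B: 45:10 (min:sec) = 2,710 s; 50,400 × 2,710 × 2 × 1 = 273,168,000 bytes.
Track C: 50,000 × 194 × 1 × 1 = 9,700,000 bytes.
Track D: 32,000 × 406 × 2 × 1 = 25,984,000 bytes.
Total = 5,521,524,000 bytes = 5.5 GB.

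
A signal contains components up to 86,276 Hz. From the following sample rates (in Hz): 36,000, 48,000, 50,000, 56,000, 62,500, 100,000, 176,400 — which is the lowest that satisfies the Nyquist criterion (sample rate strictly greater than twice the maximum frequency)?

Need sample rate > 2 × 86,276 = 172,552 Hz.
Lowest listed rate above 172,552 Hz is 176,400 Hz.

176,400 Hz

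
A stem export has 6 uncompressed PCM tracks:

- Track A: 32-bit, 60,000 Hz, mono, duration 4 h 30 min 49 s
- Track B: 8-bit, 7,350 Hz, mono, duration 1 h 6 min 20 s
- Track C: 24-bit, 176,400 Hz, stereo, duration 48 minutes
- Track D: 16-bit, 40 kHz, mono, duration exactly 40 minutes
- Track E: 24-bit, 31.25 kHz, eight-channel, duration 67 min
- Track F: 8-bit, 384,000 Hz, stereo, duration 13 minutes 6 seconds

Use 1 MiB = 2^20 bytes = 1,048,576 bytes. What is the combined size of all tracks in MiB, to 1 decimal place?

10288.1 MiB

Track A: 4 h 30 min 49 s = 16,249 s; 60,000 × 16,249 × 4 × 1 = 3,899,760,000 bytes.
Track B: 1 h 6 min 20 s = 3,980 s; 7,350 × 3,980 × 1 × 1 = 29,253,000 bytes.
Track C: 48 minutes = 2,880 s; 176,400 × 2,880 × 3 × 2 = 3,048,192,000 bytes.
Track D: exactly 40 minutes = 2,400 s; 40,000 × 2,400 × 2 × 1 = 192,000,000 bytes.
Track E: 67 min = 4,020 s; 31,250 × 4,020 × 3 × 8 = 3,015,000,000 bytes.
Track F: 13 minutes 6 seconds = 786 s; 384,000 × 786 × 1 × 2 = 603,648,000 bytes.
Total = 10,787,853,000 bytes = 10288.1 MiB.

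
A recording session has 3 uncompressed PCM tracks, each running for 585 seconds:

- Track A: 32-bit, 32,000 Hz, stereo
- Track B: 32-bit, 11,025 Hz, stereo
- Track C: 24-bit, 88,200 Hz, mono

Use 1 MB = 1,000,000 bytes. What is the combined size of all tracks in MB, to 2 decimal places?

Track A: 32,000 × 585 × 4 × 2 = 149,760,000 bytes.
Track B: 11,025 × 585 × 4 × 2 = 51,597,000 bytes.
Track C: 88,200 × 585 × 3 × 1 = 154,791,000 bytes.
Total = 356,148,000 bytes = 356.15 MB.

356.15 MB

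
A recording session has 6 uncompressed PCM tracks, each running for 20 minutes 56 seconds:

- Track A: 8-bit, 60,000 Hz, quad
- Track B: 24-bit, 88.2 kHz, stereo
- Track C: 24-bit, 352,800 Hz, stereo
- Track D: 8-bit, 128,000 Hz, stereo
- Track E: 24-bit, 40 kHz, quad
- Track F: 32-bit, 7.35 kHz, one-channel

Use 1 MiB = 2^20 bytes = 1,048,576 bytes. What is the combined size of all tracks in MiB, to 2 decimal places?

4373.70 MiB

20 minutes 56 seconds = 1,256 s.
Track A: 60,000 × 1,256 × 1 × 4 = 301,440,000 bytes.
Track B: 88,200 × 1,256 × 3 × 2 = 664,675,200 bytes.
Track C: 352,800 × 1,256 × 3 × 2 = 2,658,700,800 bytes.
Track D: 128,000 × 1,256 × 1 × 2 = 321,536,000 bytes.
Track E: 40,000 × 1,256 × 3 × 4 = 602,880,000 bytes.
Track F: 7,350 × 1,256 × 4 × 1 = 36,926,400 bytes.
Total = 4,586,158,400 bytes = 4373.70 MiB.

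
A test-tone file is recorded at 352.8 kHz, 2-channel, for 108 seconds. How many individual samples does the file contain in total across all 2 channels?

76,204,800 samples

352,800 × 108 s × 2 ch = 76,204,800 samples.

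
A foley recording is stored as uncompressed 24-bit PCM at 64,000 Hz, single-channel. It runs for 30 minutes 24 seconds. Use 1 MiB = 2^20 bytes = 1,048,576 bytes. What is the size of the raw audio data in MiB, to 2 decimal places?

333.98 MiB

Duration = 30 minutes 24 seconds = 1,824 s.
Bytes = 64,000 samples/s × 1,824 s × 3 bytes/sample × 1 ch = 350,208,000 bytes.
350,208,000 / 1,048,576 = 333.98 MiB.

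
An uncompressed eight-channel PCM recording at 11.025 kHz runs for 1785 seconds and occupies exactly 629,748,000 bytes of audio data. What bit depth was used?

Bytes per sample = 629,748,000 / (11,025 × 1,785 × 8) = 629,748,000 / 157,437,000 = 4.
Bit depth = 4 × 8 = 32 bits.

32 bits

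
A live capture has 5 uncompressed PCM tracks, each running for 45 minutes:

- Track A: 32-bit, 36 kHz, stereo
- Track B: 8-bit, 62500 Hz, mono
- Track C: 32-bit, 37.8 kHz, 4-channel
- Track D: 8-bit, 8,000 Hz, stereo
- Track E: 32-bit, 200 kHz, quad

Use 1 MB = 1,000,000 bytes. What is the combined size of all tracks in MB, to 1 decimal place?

45 minutes = 2,700 s.
Track A: 36,000 × 2,700 × 4 × 2 = 777,600,000 bytes.
Track B: 62,500 × 2,700 × 1 × 1 = 168,750,000 bytes.
Track C: 37,800 × 2,700 × 4 × 4 = 1,632,960,000 bytes.
Track D: 8,000 × 2,700 × 1 × 2 = 43,200,000 bytes.
Track E: 200,000 × 2,700 × 4 × 4 = 8,640,000,000 bytes.
Total = 11,262,510,000 bytes = 11262.5 MB.

11262.5 MB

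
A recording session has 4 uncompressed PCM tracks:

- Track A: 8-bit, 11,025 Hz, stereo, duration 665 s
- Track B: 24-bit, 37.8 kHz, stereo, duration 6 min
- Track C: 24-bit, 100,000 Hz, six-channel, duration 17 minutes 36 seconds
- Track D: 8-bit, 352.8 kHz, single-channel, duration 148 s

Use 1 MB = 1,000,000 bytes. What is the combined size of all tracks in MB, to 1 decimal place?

2049.3 MB

Track A: 11,025 × 665 × 1 × 2 = 14,663,250 bytes.
Track B: 6 min = 360 s; 37,800 × 360 × 3 × 2 = 81,648,000 bytes.
Track C: 17 minutes 36 seconds = 1,056 s; 100,000 × 1,056 × 3 × 6 = 1,900,800,000 bytes.
Track D: 352,800 × 148 × 1 × 1 = 52,214,400 bytes.
Total = 2,049,325,650 bytes = 2049.3 MB.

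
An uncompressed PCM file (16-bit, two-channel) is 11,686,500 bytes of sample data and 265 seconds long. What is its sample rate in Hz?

11,025 Hz

Bytes = sample_rate × seconds × bytes_per_sample × channels.
sample_rate = 11,686,500 / (265 × 2 × 2) = 11,686,500 / 1,060 = 11,025 Hz.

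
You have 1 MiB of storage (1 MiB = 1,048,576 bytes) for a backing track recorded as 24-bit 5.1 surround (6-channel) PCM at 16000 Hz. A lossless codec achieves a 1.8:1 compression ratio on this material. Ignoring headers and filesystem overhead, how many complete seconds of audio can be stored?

6 seconds

Uncompressed byte rate = 16,000 × 3 × 6 = 288,000 bytes/s.
After 1.8:1 compression, effective rate ≈ 160000 bytes/s.
Capacity = 1 × 1,048,576 = 1,048,576 bytes.
1,048,576 / effective rate ≈ 6.55 s → 6 seconds.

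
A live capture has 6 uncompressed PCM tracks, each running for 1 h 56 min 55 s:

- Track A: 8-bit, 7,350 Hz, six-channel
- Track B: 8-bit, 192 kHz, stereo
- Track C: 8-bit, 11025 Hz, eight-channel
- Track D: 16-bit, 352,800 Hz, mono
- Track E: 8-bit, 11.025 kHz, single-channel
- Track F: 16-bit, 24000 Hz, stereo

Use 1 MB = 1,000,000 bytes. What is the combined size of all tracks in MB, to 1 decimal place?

1 h 56 min 55 s = 7,015 s.
Track A: 7,350 × 7,015 × 1 × 6 = 309,361,500 bytes.
Track B: 192,000 × 7,015 × 1 × 2 = 2,693,760,000 bytes.
Track C: 11,025 × 7,015 × 1 × 8 = 618,723,000 bytes.
Track D: 352,800 × 7,015 × 2 × 1 = 4,949,784,000 bytes.
Track E: 11,025 × 7,015 × 1 × 1 = 77,340,375 bytes.
Track F: 24,000 × 7,015 × 2 × 2 = 673,440,000 bytes.
Total = 9,322,408,875 bytes = 9322.4 MB.

9322.4 MB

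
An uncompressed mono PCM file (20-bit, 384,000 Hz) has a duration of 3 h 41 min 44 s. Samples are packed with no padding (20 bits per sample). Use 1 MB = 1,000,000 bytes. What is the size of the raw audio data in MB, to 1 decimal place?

Duration = 3 h 41 min 44 s = 13,304 s.
Bits = 384,000 × 13,304 × 20 × 1 = 102,174,720,000 bits = 12,771,840,000 bytes.
12,771,840,000 / 1,000,000 = 12771.8 MB.

12771.8 MB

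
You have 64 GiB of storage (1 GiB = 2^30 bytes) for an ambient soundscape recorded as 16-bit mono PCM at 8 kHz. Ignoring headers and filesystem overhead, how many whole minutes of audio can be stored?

71,582 minutes

Uncompressed byte rate = 8,000 × 2 × 1 = 16,000 bytes/s.
Capacity = 64 × 1,073,741,824 = 68,719,476,736 bytes.
68,719,476,736 / 16,000 ≈ 4294967.3 s → 71,582 minutes.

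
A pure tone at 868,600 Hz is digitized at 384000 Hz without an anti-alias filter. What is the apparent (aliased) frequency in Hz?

Nyquist = 384,000/2 = 192,000 Hz; 868,600 Hz exceeds it.
Alias = |868,600 − 2×384,000| = |868,600 − 768,000| = 100,600 Hz.

100,600 Hz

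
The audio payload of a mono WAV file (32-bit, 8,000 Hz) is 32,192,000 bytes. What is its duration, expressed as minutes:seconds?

16:46

Byte rate = 8,000 × 4 × 1 = 32,000 bytes/s.
Duration = 32,192,000 / 32,000 = 1,006 s.
1,006 s = 16:46.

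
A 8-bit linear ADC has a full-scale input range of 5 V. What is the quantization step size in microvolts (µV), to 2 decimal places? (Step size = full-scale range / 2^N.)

5 V / 2^8 = 5 / 256 V = 19531.25 µV.

19531.25 µV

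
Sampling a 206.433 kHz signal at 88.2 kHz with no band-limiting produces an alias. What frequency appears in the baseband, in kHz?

30.033 kHz

Nyquist = 88,200/2 = 44,100 Hz; 206,433 Hz exceeds it.
Alias = |206,433 − 2×88,200| = |206,433 − 176,400| = 30,033 Hz = 30.033 kHz.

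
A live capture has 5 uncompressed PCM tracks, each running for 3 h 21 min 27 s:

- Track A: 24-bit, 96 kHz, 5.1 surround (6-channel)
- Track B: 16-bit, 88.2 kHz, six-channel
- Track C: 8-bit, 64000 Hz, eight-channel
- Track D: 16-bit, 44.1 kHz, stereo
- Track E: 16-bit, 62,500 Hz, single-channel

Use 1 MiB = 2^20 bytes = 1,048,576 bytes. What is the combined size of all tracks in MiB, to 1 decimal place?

41495.1 MiB

3 h 21 min 27 s = 12,087 s.
Track A: 96,000 × 12,087 × 3 × 6 = 20,886,336,000 bytes.
Track B: 88,200 × 12,087 × 2 × 6 = 12,792,880,800 bytes.
Track C: 64,000 × 12,087 × 1 × 8 = 6,188,544,000 bytes.
Track D: 44,100 × 12,087 × 2 × 2 = 2,132,146,800 bytes.
Track E: 62,500 × 12,087 × 2 × 1 = 1,510,875,000 bytes.
Total = 43,510,782,600 bytes = 41495.1 MiB.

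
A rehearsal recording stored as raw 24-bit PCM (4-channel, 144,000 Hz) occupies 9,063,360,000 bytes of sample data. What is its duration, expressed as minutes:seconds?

87:25

Byte rate = 144,000 × 3 × 4 = 1,728,000 bytes/s.
Duration = 9,063,360,000 / 1,728,000 = 5,245 s.
5,245 s = 87:25.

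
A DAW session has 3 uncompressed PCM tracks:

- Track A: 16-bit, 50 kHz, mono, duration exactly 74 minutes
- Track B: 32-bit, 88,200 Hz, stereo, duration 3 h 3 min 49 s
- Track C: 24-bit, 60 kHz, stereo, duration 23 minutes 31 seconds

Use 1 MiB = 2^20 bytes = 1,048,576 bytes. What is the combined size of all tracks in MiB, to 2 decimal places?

8329.41 MiB

Track A: exactly 74 minutes = 4,440 s; 50,000 × 4,440 × 2 × 1 = 444,000,000 bytes.
Track B: 3 h 3 min 49 s = 11,029 s; 88,200 × 11,029 × 4 × 2 = 7,782,062,400 bytes.
Track C: 23 minutes 31 seconds = 1,411 s; 60,000 × 1,411 × 3 × 2 = 507,960,000 bytes.
Total = 8,734,022,400 bytes = 8329.41 MiB.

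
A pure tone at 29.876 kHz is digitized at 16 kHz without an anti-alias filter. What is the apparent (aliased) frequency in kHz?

Nyquist = 16,000/2 = 8,000 Hz; 29,876 Hz exceeds it.
Alias = |29,876 − 2×16,000| = |29,876 − 32,000| = 2,124 Hz = 2.124 kHz.

2.124 kHz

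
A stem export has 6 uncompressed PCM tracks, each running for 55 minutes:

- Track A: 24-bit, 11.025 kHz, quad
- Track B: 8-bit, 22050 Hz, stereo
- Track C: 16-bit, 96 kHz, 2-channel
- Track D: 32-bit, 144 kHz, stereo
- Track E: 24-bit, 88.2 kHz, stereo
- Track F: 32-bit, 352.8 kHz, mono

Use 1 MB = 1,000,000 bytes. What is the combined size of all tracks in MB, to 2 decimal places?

12054.24 MB

55 minutes = 3,300 s.
Track A: 11,025 × 3,300 × 3 × 4 = 436,590,000 bytes.
Track B: 22,050 × 3,300 × 1 × 2 = 145,530,000 bytes.
Track C: 96,000 × 3,300 × 2 × 2 = 1,267,200,000 bytes.
Track D: 144,000 × 3,300 × 4 × 2 = 3,801,600,000 bytes.
Track E: 88,200 × 3,300 × 3 × 2 = 1,746,360,000 bytes.
Track F: 352,800 × 3,300 × 4 × 1 = 4,656,960,000 bytes.
Total = 12,054,240,000 bytes = 12054.24 MB.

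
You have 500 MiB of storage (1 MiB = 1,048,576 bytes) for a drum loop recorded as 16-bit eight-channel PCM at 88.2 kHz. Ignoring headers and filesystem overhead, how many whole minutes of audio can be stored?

Uncompressed byte rate = 88,200 × 2 × 8 = 1,411,200 bytes/s.
Capacity = 500 × 1,048,576 = 524,288,000 bytes.
524,288,000 / 1,411,200 ≈ 371.52 s → 6 minutes.

6 minutes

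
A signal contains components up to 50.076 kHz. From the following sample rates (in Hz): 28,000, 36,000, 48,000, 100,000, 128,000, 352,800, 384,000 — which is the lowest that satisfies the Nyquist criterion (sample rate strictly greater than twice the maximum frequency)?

Need sample rate > 2 × 50,076 = 100,152 Hz.
Lowest listed rate above 100,152 Hz is 128,000 Hz.

128,000 Hz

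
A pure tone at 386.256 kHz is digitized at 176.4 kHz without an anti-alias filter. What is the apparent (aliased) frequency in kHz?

33.456 kHz

Nyquist = 176,400/2 = 88,200 Hz; 386,256 Hz exceeds it.
Alias = |386,256 − 2×176,400| = |386,256 − 352,800| = 33,456 Hz = 33.456 kHz.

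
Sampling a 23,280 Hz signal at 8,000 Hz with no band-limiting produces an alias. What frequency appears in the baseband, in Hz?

Nyquist = 8,000/2 = 4,000 Hz; 23,280 Hz exceeds it.
Alias = |23,280 − 3×8,000| = |23,280 − 24,000| = 720 Hz.

720 Hz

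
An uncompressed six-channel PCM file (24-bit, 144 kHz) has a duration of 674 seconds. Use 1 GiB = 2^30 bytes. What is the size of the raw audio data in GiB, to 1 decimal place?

Bytes = 144,000 samples/s × 674 s × 3 bytes/sample × 6 ch = 1,747,008,000 bytes.
1,747,008,000 / 1,073,741,824 = 1.6 GiB.

1.6 GiB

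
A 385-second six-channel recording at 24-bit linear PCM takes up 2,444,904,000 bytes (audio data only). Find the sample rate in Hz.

Bytes = sample_rate × seconds × bytes_per_sample × channels.
sample_rate = 2,444,904,000 / (385 × 3 × 6) = 2,444,904,000 / 6,930 = 352,800 Hz.

352,800 Hz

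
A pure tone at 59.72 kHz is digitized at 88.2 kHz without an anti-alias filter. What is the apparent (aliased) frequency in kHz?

28.48 kHz

Nyquist = 88,200/2 = 44,100 Hz; 59,720 Hz exceeds it.
Alias = |59,720 − 1×88,200| = |59,720 − 88,200| = 28,480 Hz = 28.48 kHz.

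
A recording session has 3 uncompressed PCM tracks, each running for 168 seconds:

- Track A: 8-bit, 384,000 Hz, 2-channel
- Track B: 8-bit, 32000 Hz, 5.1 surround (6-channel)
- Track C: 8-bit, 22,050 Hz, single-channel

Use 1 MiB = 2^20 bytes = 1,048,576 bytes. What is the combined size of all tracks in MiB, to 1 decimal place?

Track A: 384,000 × 168 × 1 × 2 = 129,024,000 bytes.
Track B: 32,000 × 168 × 1 × 6 = 32,256,000 bytes.
Track C: 22,050 × 168 × 1 × 1 = 3,704,400 bytes.
Total = 164,984,400 bytes = 157.3 MiB.

157.3 MiB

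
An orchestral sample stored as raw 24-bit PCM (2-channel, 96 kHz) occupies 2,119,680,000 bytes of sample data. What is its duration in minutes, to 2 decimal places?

61.33 minutes

Byte rate = 96,000 × 3 × 2 = 576,000 bytes/s.
Duration = 2,119,680,000 / 576,000 = 3,680 s.
3,680 s / 60 = 61.33 minutes.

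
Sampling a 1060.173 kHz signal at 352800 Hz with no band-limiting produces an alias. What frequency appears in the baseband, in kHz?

Nyquist = 352,800/2 = 176,400 Hz; 1,060,173 Hz exceeds it.
Alias = |1,060,173 − 3×352,800| = |1,060,173 − 1,058,400| = 1,773 Hz = 1.773 kHz.

1.773 kHz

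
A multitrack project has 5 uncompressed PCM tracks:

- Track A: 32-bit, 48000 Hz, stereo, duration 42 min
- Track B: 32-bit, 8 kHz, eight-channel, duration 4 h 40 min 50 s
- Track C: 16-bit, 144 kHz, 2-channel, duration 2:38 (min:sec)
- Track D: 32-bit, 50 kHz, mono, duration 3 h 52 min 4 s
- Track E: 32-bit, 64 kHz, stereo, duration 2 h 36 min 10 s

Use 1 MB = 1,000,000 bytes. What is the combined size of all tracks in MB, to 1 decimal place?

12954.5 MB

Track A: 42 min = 2,520 s; 48,000 × 2,520 × 4 × 2 = 967,680,000 bytes.
Track B: 4 h 40 min 50 s = 16,850 s; 8,000 × 16,850 × 4 × 8 = 4,313,600,000 bytes.
Track C: 2:38 (min:sec) = 158 s; 144,000 × 158 × 2 × 2 = 91,008,000 bytes.
Track D: 3 h 52 min 4 s = 13,924 s; 50,000 × 13,924 × 4 × 1 = 2,784,800,000 bytes.
Track E: 2 h 36 min 10 s = 9,370 s; 64,000 × 9,370 × 4 × 2 = 4,797,440,000 bytes.
Total = 12,954,528,000 bytes = 12954.5 MB.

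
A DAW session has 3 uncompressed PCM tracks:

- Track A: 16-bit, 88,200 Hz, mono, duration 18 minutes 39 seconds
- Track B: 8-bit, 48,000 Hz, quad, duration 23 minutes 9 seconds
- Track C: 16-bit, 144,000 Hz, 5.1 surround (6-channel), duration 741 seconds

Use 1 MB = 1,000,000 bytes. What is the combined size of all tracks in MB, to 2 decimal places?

Track A: 18 minutes 39 seconds = 1,119 s; 88,200 × 1,119 × 2 × 1 = 197,391,600 bytes.
Track B: 23 minutes 9 seconds = 1,389 s; 48,000 × 1,389 × 1 × 4 = 266,688,000 bytes.
Track C: 144,000 × 741 × 2 × 6 = 1,280,448,000 bytes.
Total = 1,744,527,600 bytes = 1744.53 MB.

1744.53 MB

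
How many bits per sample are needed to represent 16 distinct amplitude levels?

log2(16) = 4.

4 bits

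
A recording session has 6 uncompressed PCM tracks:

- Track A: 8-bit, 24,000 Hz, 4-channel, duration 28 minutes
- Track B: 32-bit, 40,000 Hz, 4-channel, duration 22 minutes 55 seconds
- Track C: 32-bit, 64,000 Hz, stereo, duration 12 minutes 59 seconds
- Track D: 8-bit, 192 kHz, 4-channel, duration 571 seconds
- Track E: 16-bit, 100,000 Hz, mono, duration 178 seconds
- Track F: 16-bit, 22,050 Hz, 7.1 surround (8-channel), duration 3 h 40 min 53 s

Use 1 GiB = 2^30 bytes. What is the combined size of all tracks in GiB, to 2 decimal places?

6.14 GiB

Track A: 28 minutes = 1,680 s; 24,000 × 1,680 × 1 × 4 = 161,280,000 bytes.
Track B: 22 minutes 55 seconds = 1,375 s; 40,000 × 1,375 × 4 × 4 = 880,000,000 bytes.
Track C: 12 minutes 59 seconds = 779 s; 64,000 × 779 × 4 × 2 = 398,848,000 bytes.
Track D: 192,000 × 571 × 1 × 4 = 438,528,000 bytes.
Track E: 100,000 × 178 × 2 × 1 = 35,600,000 bytes.
Track F: 3 h 40 min 53 s = 13,253 s; 22,050 × 13,253 × 2 × 8 = 4,675,658,400 bytes.
Total = 6,589,914,400 bytes = 6.14 GiB.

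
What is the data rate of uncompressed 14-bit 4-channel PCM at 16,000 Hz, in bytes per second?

112,000 bytes/s

Bit rate = 16,000 × 14 × 4 = 896,000 bits/s.
896,000 / 8 = 112,000 bytes/s.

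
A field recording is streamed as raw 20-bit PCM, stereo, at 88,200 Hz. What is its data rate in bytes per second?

Bit rate = 88,200 × 20 × 2 = 3,528,000 bits/s.
3,528,000 / 8 = 441,000 bytes/s.

441,000 bytes/s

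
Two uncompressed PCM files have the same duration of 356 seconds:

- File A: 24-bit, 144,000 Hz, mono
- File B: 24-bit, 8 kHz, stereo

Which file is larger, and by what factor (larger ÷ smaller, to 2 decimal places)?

File A, by a factor of 9.00

File A: 144,000 × 3 × 1 = 432,000 bytes/s.
File B: 8,000 × 3 × 2 = 48,000 bytes/s.
File A is larger; ratio = 153,792,000 / 17,088,000 = 9.00.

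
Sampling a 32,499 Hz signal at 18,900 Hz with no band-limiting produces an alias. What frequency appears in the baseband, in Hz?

5,301 Hz

Nyquist = 18,900/2 = 9,450 Hz; 32,499 Hz exceeds it.
Alias = |32,499 − 2×18,900| = |32,499 − 37,800| = 5,301 Hz.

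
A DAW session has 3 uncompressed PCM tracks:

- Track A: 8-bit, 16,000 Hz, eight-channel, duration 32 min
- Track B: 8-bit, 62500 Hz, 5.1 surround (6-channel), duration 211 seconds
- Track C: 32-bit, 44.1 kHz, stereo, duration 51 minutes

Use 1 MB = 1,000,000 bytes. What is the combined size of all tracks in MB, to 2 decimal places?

Track A: 32 min = 1,920 s; 16,000 × 1,920 × 1 × 8 = 245,760,000 bytes.
Track B: 62,500 × 211 × 1 × 6 = 79,125,000 bytes.
Track C: 51 minutes = 3,060 s; 44,100 × 3,060 × 4 × 2 = 1,079,568,000 bytes.
Total = 1,404,453,000 bytes = 1404.45 MB.

1404.45 MB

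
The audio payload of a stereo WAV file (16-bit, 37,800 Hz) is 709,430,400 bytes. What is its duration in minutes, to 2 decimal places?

78.20 minutes

Byte rate = 37,800 × 2 × 2 = 151,200 bytes/s.
Duration = 709,430,400 / 151,200 = 4,692 s.
4,692 s / 60 = 78.20 minutes.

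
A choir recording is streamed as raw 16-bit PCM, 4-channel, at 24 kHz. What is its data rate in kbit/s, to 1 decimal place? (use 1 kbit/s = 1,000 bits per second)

1536.0 kbit/s

Bit rate = 24,000 × 16 × 4 = 1,536,000 bits/s.
= 1536.0 kbit/s.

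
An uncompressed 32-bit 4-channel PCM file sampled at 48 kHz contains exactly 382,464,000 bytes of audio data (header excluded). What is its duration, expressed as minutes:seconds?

8:18

Byte rate = 48,000 × 4 × 4 = 768,000 bytes/s.
Duration = 382,464,000 / 768,000 = 498 s.
498 s = 8:18.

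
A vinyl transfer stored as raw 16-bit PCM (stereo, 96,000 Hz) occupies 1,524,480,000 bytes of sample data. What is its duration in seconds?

3,970 seconds

Byte rate = 96,000 × 2 × 2 = 384,000 bytes/s.
Duration = 1,524,480,000 / 384,000 = 3,970 s.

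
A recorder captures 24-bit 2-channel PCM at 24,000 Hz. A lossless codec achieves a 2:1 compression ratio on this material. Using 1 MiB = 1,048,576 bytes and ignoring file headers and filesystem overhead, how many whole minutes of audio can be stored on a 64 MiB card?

Uncompressed byte rate = 24,000 × 3 × 2 = 144,000 bytes/s.
After 2:1 compression, effective rate ≈ 72000 bytes/s.
Capacity = 64 × 1,048,576 = 67,108,864 bytes.
67,108,864 / effective rate ≈ 932.07 s → 15 minutes.

15 minutes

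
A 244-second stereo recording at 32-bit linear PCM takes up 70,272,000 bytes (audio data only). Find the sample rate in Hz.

Bytes = sample_rate × seconds × bytes_per_sample × channels.
sample_rate = 70,272,000 / (244 × 4 × 2) = 70,272,000 / 1,952 = 36,000 Hz.

36,000 Hz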